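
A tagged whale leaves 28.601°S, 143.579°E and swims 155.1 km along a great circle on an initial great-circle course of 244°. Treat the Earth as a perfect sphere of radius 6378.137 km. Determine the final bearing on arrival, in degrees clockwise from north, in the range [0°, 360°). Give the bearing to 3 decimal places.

δ = 155.1/6378.137 = 0.024317 rad (1.3933°).
With φ₁ = -28.601° = -0.499182 rad and θ = 244° = 4.258603 rad:
Applying the spherical law of cosines for sides, sin φ₂ = sin φ₁ cos δ + cos φ₁ sin δ cos θ = -0.487924, so φ₂ = -29.204°.
For the longitude increment, Δλ = atan2( sin θ sin δ cos φ₁, cos δ − sin φ₁ sin φ₂ ) = atan2(-0.019187, 0.766132) = -1.435°.
Hence λ₂ = 143.579° + -1.435° = 142.144°.
The forward bearing on arrival equals the back-azimuth from the destination plus 180°.
Back-azimuth from P₂ (-29.204°, 142.144°) to P₁ (-28.601°, 143.579°), with Δλ' = λ₁ − λ₂ = 1.435°: atan2( sin Δλ' cos φ₁ , cos φ₂ sin φ₁ − sin φ₂ cos φ₁ cos Δλ' ) = 64.693°.
Final bearing = (64.693° + 180°) mod 360° = 244.693°.

final bearing 244.693°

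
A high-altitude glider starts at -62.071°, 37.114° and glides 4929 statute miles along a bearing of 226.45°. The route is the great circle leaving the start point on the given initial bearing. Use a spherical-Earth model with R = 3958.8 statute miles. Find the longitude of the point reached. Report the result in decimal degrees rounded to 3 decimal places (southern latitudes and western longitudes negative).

Angular distance δ = d/R = 4929 / 3958.8 = 1.245074 rad.
With φ₁ = -62.071° = -1.083343 rad and θ = 226.45° = 3.952298 rad:
Applying the spherical law of cosines for sides, sin φ₂ = sin φ₁ cos δ + cos φ₁ sin δ cos θ = -0.588461, so φ₂ = -36.048°.
For the longitude increment, Δλ = atan2( sin θ sin δ cos φ₁, cos δ − sin φ₁ sin φ₂ ) = atan2(-0.321618, -0.199929) = -121.867°.
Hence λ₂ = 37.114° + -121.867° = -84.753°.

longitude -84.753°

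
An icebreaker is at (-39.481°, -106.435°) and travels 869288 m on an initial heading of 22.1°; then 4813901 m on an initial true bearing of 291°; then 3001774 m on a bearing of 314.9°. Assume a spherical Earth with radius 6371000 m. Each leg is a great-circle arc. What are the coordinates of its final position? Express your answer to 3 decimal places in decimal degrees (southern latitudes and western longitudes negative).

Apply the spherical direct solution leg by leg, carrying full precision between legs.
Leg 1: from (-39.481°, -106.435°), δ = 869288/6371000 = 0.136445 rad, θ = 22.1° → φ = -32.184°, λ = -102.968°.
Leg 2: from (-32.184°, -102.968°), δ = 4813901/6371000 = 0.755596 rad, θ = 291° → φ = -10.353°, λ = -143.568°.
Leg 3: from (-10.353°, -143.568°), δ = 3001774/6371000 = 0.471162 rad, θ = 314.9° → φ = 8.921°, λ = -162.562°.

latitude 8.921°, longitude -162.562°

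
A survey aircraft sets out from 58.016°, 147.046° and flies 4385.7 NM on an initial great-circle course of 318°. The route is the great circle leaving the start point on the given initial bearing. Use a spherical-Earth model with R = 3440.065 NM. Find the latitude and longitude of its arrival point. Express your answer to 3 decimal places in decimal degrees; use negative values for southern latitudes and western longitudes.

latitude 38.599°, longitude 22.027°

δ = 4385.7/3440.065 = 1.274889 rad (73.0457°).
Converting: φ₁ = 1.012570 rad, θ = 5.550147 rad.
Applying the spherical law of cosines for sides, sin φ₂ = sin φ₁ cos δ + cos φ₁ sin δ cos θ = 0.623864, so φ₂ = 38.599°.
Then Δλ = atan2(-0.339023, -0.237550) = -2.181987 rad, from sin θ sin δ cos φ₁ over cos δ − sin φ₁ sin φ₂.
Hence λ₂ = 147.046° + -125.019° = 22.027°.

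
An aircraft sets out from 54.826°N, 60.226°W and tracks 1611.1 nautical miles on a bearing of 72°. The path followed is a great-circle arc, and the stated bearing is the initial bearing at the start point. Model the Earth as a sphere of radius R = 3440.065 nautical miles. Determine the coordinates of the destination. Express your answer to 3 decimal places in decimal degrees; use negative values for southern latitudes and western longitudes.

The arc subtends δ = 1611.1/3440.065 = 0.468334 rad at the centre.
Converting: φ₁ = 0.956894 rad, θ = 1.256637 rad.
Applying the spherical law of cosines for sides, sin φ₂ = sin φ₁ cos δ + cos φ₁ sin δ cos θ = 0.809744, so φ₂ = 54.071°.
Δλ = atan2( sin θ sin δ cos φ₁ , cos δ − sin φ₁ sin φ₂ ) = atan2(0.247307, 0.230431) = 0.820708 rad = 47.023°.
λ₂ = λ₁ + Δλ = -13.203°.

latitude 54.071°, longitude -13.203°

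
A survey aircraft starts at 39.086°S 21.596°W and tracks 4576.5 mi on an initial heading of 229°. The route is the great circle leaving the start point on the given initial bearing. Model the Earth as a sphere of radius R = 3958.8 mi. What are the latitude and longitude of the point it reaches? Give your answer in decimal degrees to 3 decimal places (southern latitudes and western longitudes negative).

latitude -46.065°, longitude -117.036°

Angular distance δ = d/R = 4576.5 / 3958.8 = 1.156032 rad.
Start latitude φ₁ = -0.682179 rad; initial bearing θ = 3.996804 rad.
Destination latitude: φ₂ = arcsin( sin φ₁ cos δ + cos φ₁ sin δ cos θ ) = arcsin(-0.720126) = -46.065°.
Δλ = atan2( sin θ sin δ cos φ₁ , cos δ − sin φ₁ sin φ₂ ) = atan2(-0.536136, -0.051055) = -1.665738 rad = -95.440°.
Hence λ₂ = -21.596° + -95.440° = -117.036°.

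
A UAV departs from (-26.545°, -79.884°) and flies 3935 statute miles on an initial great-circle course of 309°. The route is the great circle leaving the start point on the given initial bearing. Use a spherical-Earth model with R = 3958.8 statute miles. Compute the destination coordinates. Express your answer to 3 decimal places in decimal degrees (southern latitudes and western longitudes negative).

Angular distance δ = d/R = 3935 / 3958.8 = 0.993988 rad.
Start latitude φ₁ = -0.463298 rad; initial bearing θ = 5.393067 rad.
Applying the spherical law of cosines for sides, sin φ₂ = sin φ₁ cos δ + cos φ₁ sin δ cos θ = 0.228176, so φ₂ = 13.190°.
Then Δλ = atan2(-0.582740, 0.647323) = -0.732943 rad, from sin θ sin δ cos φ₁ over cos δ − sin φ₁ sin φ₂.
λ₂ = -79.884° + -41.995° = -121.879°.

latitude 13.190°, longitude -121.879°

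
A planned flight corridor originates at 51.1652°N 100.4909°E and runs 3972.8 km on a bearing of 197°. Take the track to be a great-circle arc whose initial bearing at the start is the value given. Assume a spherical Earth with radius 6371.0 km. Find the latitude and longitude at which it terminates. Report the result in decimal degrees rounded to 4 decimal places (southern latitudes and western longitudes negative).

Central angle δ = d/R = 0.623576 rad.
Converting: φ₁ = 0.893001 rad, θ = 3.438299 rad.
Destination latitude: φ₂ = arcsin( sin φ₁ cos δ + cos φ₁ sin δ cos θ ) = arcsin(0.282178) = 16.3902°.
For the longitude increment, Δλ = atan2( sin θ sin δ cos φ₁, cos δ − sin φ₁ sin φ₂ ) = atan2(-0.107060, 0.591991) = -10.2510°.
λ₂ = λ₁ + Δλ = 90.2399°.

latitude 16.3902°, longitude 90.2399°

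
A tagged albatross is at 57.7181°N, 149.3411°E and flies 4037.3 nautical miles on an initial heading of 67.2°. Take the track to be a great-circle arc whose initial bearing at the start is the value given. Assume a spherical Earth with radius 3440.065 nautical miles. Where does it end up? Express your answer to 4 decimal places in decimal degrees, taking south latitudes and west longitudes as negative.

Angular distance δ = d/R = 4037.3 / 3440.065 = 1.173612 rad.
Start latitude φ₁ = 1.007371 rad; initial bearing θ = 1.172861 rad.
sin φ₂ = sin φ₁ cos δ + cos φ₁ sin δ cos θ = (0.845431)(0.386824) + (0.534085)(0.922154)(0.387516) = 0.517887
φ₂ = asin(0.517887) = 0.544380 rad = 31.1907°.
Then Δλ = atan2(0.454026, -0.051014) = 1.682687 rad, from sin θ sin δ cos φ₁ over cos δ − sin φ₁ sin φ₂.
λ₂ = 149.3411° + 96.4108° = 245.7519°, normalized to (−180°, 180°] → -114.2481°.

latitude 31.1907°, longitude -114.2481°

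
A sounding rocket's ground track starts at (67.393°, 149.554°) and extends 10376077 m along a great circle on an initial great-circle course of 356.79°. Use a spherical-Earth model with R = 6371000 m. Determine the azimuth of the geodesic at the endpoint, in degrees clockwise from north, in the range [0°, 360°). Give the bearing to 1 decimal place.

Angular distance δ = d/R = 10376077 / 6371000 = 1.628642 rad.
With φ₁ = 67.393° = 1.176230 rad and θ = 356.79° = 6.227160 rad:
sin φ₂ = sin φ₁ cos δ + cos φ₁ sin δ cos θ = (0.923163)(-0.057813) + (0.384408)(0.998327)(0.998431) = 0.329792
φ₂ = asin(0.329792) = 0.336083 rad = 19.256°.
Then Δλ = atan2(-0.021489, -0.362265) = -3.082343 rad, from sin θ sin δ cos φ₁ over cos δ − sin φ₁ sin φ₂.
λ₂ = 149.554° + -176.605° = -27.051°.
The forward bearing on arrival equals the back-azimuth from the destination plus 180°.
Back-azimuth from P₂ (19.3°, -27.1°) to P₁ (67.4°, 149.6°), with Δλ' = λ₁ − λ₂ = 176.6°: atan2( sin Δλ' cos φ₁ , cos φ₂ sin φ₁ − sin φ₂ cos φ₁ cos Δλ' ) = 1.3°.
Final bearing = (1.3° + 180°) mod 360° = 181.3°.

final bearing 181.3°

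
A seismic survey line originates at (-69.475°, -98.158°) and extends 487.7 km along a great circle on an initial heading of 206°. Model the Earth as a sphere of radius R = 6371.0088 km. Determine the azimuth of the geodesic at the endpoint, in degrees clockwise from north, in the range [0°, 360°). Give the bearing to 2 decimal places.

final bearing 212.36°

The arc subtends δ = 487.7/6371.0088 = 0.076550 rad at the centre.
Converting: φ₁ = -1.212567 rad, θ = 3.595378 rad.
Applying the spherical law of cosines for sides, sin φ₂ = sin φ₁ cos δ + cos φ₁ sin δ cos θ = -0.957876, so φ₂ = -73.311°.
Δλ = atan2( sin θ sin δ cos φ₁ , cos δ − sin φ₁ sin φ₂ ) = atan2(-0.011754, 0.100002) = -0.117003 rad = -6.704°.
λ₂ = λ₁ + Δλ = -104.862°.
The forward bearing on arrival equals the back-azimuth from the destination plus 180°.
Back-azimuth from P₂ (-73.31°, -104.86°) to P₁ (-69.47°, -98.16°), with Δλ' = λ₁ − λ₂ = 6.70°: atan2( sin Δλ' cos φ₁ , cos φ₂ sin φ₁ − sin φ₂ cos φ₁ cos Δλ' ) = 32.36°.
Final bearing = (32.36° + 180°) mod 360° = 212.36°.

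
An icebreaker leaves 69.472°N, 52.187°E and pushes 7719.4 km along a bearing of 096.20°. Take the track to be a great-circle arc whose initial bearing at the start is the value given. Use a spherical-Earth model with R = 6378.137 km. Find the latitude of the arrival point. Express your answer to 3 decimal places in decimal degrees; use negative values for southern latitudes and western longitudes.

The arc subtends δ = 7719.4/6378.137 = 1.210291 rad at the centre.
Converting: φ₁ = 1.212515 rad, θ = 1.679007 rad.
Applying the spherical law of cosines for sides, sin φ₂ = sin φ₁ cos δ + cos φ₁ sin δ cos θ = 0.294911, so φ₂ = 17.152°.
Δλ = atan2( sin θ sin δ cos φ₁ , cos δ − sin φ₁ sin φ₂ ) = atan2(0.326205, 0.076563) = 1.340261 rad = 76.791°.
λ₂ = λ₁ + Δλ = 128.978°.

latitude 17.152°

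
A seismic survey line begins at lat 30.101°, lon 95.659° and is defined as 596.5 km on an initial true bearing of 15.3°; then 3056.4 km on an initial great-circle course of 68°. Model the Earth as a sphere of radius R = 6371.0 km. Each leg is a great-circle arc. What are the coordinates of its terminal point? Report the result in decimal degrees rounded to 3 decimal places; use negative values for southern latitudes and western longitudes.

Apply the spherical direct solution leg by leg, carrying full precision between legs.
Leg 1: from (30.101°, 95.659°), δ = 596.5/6371 = 0.093627 rad, θ = 15.3° → φ = 35.264°, λ = 97.390°.
Leg 2: from (35.264°, 97.390°), δ = 3056.4/6371 = 0.479736 rad, θ = 68° → φ = 40.794°, λ = 131.811°.

latitude 40.794°, longitude 131.811°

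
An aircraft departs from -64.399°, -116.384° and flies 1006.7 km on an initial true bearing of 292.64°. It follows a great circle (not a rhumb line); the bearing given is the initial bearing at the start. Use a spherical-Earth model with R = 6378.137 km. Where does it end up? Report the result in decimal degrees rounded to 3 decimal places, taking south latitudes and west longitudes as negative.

latitude -59.822°, longitude -133.158°

Angular distance δ = d/R = 1006.7 / 6378.137 = 0.157836 rad.
Start latitude φ₁ = -1.123975 rad; initial bearing θ = 5.107532 rad.
sin φ₂ = sin φ₁ cos δ + cos φ₁ sin δ cos θ = (-0.901825)(0.987570) + (0.432101)(0.157182)(0.384940) = -0.864471
φ₂ = asin(-0.864471) = -1.044096 rad = -59.822°.
Then Δλ = atan2(-0.062685, 0.207969) = -0.292754 rad, from sin θ sin δ cos φ₁ over cos δ − sin φ₁ sin φ₂.
λ₂ = -116.384° + -16.774° = -133.158°.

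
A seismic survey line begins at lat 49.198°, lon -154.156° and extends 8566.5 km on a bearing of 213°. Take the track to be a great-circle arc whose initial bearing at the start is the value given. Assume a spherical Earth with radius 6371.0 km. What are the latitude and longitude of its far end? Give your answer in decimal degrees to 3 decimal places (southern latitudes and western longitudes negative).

Central angle δ = d/R = 1.344608 rad.
Converting: φ₁ = 0.858667 rad, θ = 3.717551 rad.
Destination latitude: φ₂ = arcsin( sin φ₁ cos δ + cos φ₁ sin δ cos θ ) = arcsin(-0.364306) = -21.365°.
Then Δλ = atan2(-0.346828, 0.500034) = -0.606423 rad, from sin θ sin δ cos φ₁ over cos δ − sin φ₁ sin φ₂.
λ₂ = -154.156° + -34.746° = -188.902°, normalized to (−180°, 180°] → 171.098°.

latitude -21.365°, longitude 171.098°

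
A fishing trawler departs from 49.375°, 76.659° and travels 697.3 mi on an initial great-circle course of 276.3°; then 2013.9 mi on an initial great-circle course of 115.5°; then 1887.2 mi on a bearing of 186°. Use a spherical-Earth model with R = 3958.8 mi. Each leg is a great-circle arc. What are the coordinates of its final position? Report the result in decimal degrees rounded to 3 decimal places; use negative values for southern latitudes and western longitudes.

Apply the spherical direct solution leg by leg, carrying full precision between legs.
Leg 1: from (49.375°, 76.659°), δ = 697.3/3958.8 = 0.176139 rad, θ = 276.3° → φ = 49.443°, λ = 61.121°.
Leg 2: from (49.443°, 61.121°), δ = 2013.9/3958.8 = 0.508715 rad, θ = 115.5° → φ = 31.818°, λ = 92.276°.
Leg 3: from (31.818°, 92.276°), δ = 1887.2/3958.8 = 0.476710 rad, θ = 186° → φ = 4.627°, λ = 89.518°.

latitude 4.627°, longitude 89.518°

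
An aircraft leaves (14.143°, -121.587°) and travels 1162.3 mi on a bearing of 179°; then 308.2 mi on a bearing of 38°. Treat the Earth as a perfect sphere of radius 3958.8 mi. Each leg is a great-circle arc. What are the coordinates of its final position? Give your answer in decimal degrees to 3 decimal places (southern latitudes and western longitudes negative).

Apply the spherical direct solution leg by leg, carrying full precision between legs.
Leg 1: from (14.143°, -121.587°), δ = 1162.3/3958.8 = 0.293599 rad, θ = 179° → φ = -2.677°, λ = -121.297°.
Leg 2: from (-2.677°, -121.297°), δ = 308.2/3958.8 = 0.077852 rad, θ = 38° → φ = 0.840°, λ = -118.553°.

latitude 0.840°, longitude -118.553°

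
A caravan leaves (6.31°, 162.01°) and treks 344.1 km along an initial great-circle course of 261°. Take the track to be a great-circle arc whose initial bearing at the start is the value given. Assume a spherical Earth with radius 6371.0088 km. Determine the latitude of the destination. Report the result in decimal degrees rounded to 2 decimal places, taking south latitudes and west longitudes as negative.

latitude 5.82°

δ = 344.1/6371.0088 = 0.054010 rad (3.0946°).
Converting: φ₁ = 0.110130 rad, θ = 4.555309 rad.
sin φ₂ = sin φ₁ cos δ + cos φ₁ sin δ cos θ = (0.109908)(0.998542) + (0.993942)(0.053984)(-0.156434) = 0.101354
φ₂ = asin(0.101354) = 0.101528 rad = 5.82°.
Δλ = atan2( sin θ sin δ cos φ₁ , cos δ − sin φ₁ sin φ₂ ) = atan2(-0.052996, 0.987402) = -0.053621 rad = -3.07°.
λ₂ = λ₁ + Δλ = 158.94°.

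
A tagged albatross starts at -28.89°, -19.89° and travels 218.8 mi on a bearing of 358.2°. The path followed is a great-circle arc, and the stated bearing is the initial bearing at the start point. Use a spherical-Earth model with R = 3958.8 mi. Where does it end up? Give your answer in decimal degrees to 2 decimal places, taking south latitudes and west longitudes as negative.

latitude -25.72°, longitude -20.00°

Central angle δ = d/R = 0.055269 rad.
Converting: φ₁ = -0.504226 rad, θ = 6.251769 rad.
Applying the spherical law of cosines for sides, sin φ₂ = sin φ₁ cos δ + cos φ₁ sin δ cos θ = -0.434049, so φ₂ = -25.72°.
Δλ = atan2( sin θ sin δ cos φ₁ , cos δ − sin φ₁ sin φ₂ ) = atan2(-0.001519, 0.788771) = -0.001926 rad = -0.11°.
λ₂ = λ₁ + Δλ = -20.00°.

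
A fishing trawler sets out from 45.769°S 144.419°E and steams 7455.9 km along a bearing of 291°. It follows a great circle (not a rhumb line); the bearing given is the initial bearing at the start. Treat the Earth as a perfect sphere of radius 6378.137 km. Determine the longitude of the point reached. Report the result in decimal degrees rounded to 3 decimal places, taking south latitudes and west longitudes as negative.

Angular distance δ = d/R = 7455.9 / 6378.137 = 1.168978 rad.
Converting: φ₁ = -0.798820 rad, θ = 5.078908 rad.
Applying the spherical law of cosines for sides, sin φ₂ = sin φ₁ cos δ + cos φ₁ sin δ cos θ = -0.050161, so φ₂ = -2.875°.
Then Δλ = atan2(-0.599353, 0.355151) = -1.035868 rad, from sin θ sin δ cos φ₁ over cos δ − sin φ₁ sin φ₂.
λ₂ = 144.419° + -59.351° = 85.068°.

longitude 85.068°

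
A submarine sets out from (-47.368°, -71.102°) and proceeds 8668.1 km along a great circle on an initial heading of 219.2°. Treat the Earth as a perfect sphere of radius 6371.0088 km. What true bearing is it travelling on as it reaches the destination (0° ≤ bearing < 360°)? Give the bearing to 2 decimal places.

final bearing 324.94°

δ = 8668.1/6371.0088 = 1.360554 rad (77.9540°).
Start latitude φ₁ = -0.826728 rad; initial bearing θ = 3.825762 rad.
Applying the spherical law of cosines for sides, sin φ₂ = sin φ₁ cos δ + cos φ₁ sin δ cos θ = -0.666845, so φ₂ = -41.824°.
For the longitude increment, Δλ = atan2( sin θ sin δ cos φ₁, cos δ − sin φ₁ sin φ₂ ) = atan2(-0.418639, -0.281913) = -123.956°.
λ₂ = -71.102° + -123.956° = -195.058°, normalized to (−180°, 180°] → 164.942°.
The forward bearing on arrival equals the back-azimuth from the destination plus 180°.
Back-azimuth from P₂ (-41.82°, 164.94°) to P₁ (-47.37°, -71.10°), with Δλ' = λ₁ − λ₂ = -236.04°: atan2( sin Δλ' cos φ₁ , cos φ₂ sin φ₁ − sin φ₂ cos φ₁ cos Δλ' ) = 144.94°.
Final bearing = (144.94° + 180°) mod 360° = 324.94°.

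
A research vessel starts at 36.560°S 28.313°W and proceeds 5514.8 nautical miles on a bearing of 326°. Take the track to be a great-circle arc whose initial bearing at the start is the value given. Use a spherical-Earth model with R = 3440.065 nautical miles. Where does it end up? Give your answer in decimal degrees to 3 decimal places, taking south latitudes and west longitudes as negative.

Angular distance δ = d/R = 5514.8 / 3440.065 = 1.603109 rad.
With φ₁ = -36.560° = -0.638092 rad and θ = 326° = 5.689773 rad:
Applying the spherical law of cosines for sides, sin φ₂ = sin φ₁ cos δ + cos φ₁ sin δ cos θ = 0.684807, so φ₂ = 43.220°.
Δλ = atan2( sin θ sin δ cos φ₁ , cos δ − sin φ₁ sin φ₂ ) = atan2(-0.448928, 0.375608) = -0.874088 rad = -50.082°.
Hence λ₂ = -28.313° + -50.082° = -78.395°.

latitude 43.220°, longitude -78.395°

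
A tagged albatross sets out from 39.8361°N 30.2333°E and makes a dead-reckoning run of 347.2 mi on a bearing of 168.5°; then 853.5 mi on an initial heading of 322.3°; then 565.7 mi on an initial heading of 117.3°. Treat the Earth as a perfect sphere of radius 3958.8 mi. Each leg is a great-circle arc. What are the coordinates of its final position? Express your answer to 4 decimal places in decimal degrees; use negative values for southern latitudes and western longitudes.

Apply the spherical direct solution leg by leg, carrying full precision between legs.
Leg 1: from (39.8361°, 30.2333°), δ = 347.2/3958.8 = 0.087703 rad, θ = 168.5° → φ = 34.9053°, λ = 31.4534°.
Leg 2: from (34.9053°, 31.4534°), δ = 853.5/3958.8 = 0.215596 rad, θ = 322.3° → φ = 44.2499°, λ = 20.9300°.
Leg 3: from (44.2499°, 20.9300°), δ = 565.7/3958.8 = 0.142897 rad, θ = 117.3° → φ = 40.0826°, λ = 30.4504°.

latitude 40.0826°, longitude 30.4504°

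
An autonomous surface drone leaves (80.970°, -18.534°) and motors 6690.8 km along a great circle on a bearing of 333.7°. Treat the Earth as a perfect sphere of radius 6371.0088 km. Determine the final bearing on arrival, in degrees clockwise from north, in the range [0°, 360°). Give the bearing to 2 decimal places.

final bearing 185.05°

The arc subtends δ = 6690.8/6371.0088 = 1.050195 rad at the centre.
Converting: φ₁ = 1.413193 rad, θ = 5.824164 rad.
Destination latitude: φ₂ = arcsin( sin φ₁ cos δ + cos φ₁ sin δ cos θ ) = arcsin(0.613302) = 37.829°.
Δλ = atan2( sin θ sin δ cos φ₁ , cos δ − sin φ₁ sin φ₂ ) = atan2(-0.060328, -0.108299) = -2.633351 rad = -150.880°.
λ₂ = -18.534° + -150.880° = -169.414°.
The forward bearing on arrival equals the back-azimuth from the destination plus 180°.
Back-azimuth from P₂ (37.83°, -169.41°) to P₁ (80.97°, -18.53°), with Δλ' = λ₁ − λ₂ = 150.88°: atan2( sin Δλ' cos φ₁ , cos φ₂ sin φ₁ − sin φ₂ cos φ₁ cos Δλ' ) = 5.05°.
Final bearing = (5.05° + 180°) mod 360° = 185.05°.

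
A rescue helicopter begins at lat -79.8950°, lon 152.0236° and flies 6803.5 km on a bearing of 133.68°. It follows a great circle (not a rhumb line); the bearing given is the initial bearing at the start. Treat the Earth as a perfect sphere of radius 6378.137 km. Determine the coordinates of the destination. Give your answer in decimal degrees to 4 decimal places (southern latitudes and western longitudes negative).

Angular distance δ = d/R = 6803.5 / 6378.137 = 1.066691 rad.
Start latitude φ₁ = -1.394431 rad; initial bearing θ = 2.333156 rad.
Destination latitude: φ₂ = arcsin( sin φ₁ cos δ + cos φ₁ sin δ cos θ ) = arcsin(-0.581631) = -35.5654°.
Then Δλ = atan2(0.111105, -0.089585) = 2.249372 rad, from sin θ sin δ cos φ₁ over cos δ − sin φ₁ sin φ₂.
λ₂ = 152.0236° + 128.8795° = 280.9031°, normalized to (−180°, 180°] → -79.0969°.

latitude -35.5654°, longitude -79.0969°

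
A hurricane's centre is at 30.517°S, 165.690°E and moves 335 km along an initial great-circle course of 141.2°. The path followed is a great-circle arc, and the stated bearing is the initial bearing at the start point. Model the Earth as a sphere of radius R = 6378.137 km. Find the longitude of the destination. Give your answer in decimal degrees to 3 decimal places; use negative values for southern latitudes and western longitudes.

longitude 167.934°

Angular distance δ = d/R = 335 / 6378.137 = 0.052523 rad.
Start latitude φ₁ = -0.532622 rad; initial bearing θ = 2.464405 rad.
Destination latitude: φ₂ = arcsin( sin φ₁ cos δ + cos φ₁ sin δ cos θ ) = arcsin(-0.542341) = -32.843°.
Then Δλ = atan2(0.028339, 0.723224) = 0.039165 rad, from sin θ sin δ cos φ₁ over cos δ − sin φ₁ sin φ₂.
Hence λ₂ = 165.690° + 2.244° = 167.934°.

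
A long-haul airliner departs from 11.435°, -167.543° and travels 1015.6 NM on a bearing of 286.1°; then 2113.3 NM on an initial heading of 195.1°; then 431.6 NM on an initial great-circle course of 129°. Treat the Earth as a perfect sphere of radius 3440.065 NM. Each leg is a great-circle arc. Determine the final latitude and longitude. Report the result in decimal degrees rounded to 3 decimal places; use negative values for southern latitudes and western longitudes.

latitude -22.868°, longitude 172.537°

Apply the spherical direct solution leg by leg, carrying full precision between legs.
Leg 1: from (11.435°, -167.543°), δ = 1015.6/3440.065 = 0.295227 rad, θ = 286.1° → φ = 15.591°, λ = 175.586°.
Leg 2: from (15.591°, 175.586°), δ = 2113.3/3440.065 = 0.614320 rad, θ = 195.1° → φ = -18.445°, λ = 166.478°.
Leg 3: from (-18.445°, 166.478°), δ = 431.6/3440.065 = 0.125463 rad, θ = 129° → φ = -22.868°, λ = 172.537°.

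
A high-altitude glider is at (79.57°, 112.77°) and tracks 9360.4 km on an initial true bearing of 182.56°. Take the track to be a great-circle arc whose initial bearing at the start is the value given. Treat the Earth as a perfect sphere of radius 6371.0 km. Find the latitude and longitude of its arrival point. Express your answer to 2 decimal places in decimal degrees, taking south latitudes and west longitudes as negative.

latitude -4.60°, longitude 110.21°

Angular distance δ = d/R = 9360.4 / 6371 = 1.469220 rad.
With φ₁ = 79.57° = 1.388758 rad and θ = 182.56° = 3.186273 rad:
Applying the spherical law of cosines for sides, sin φ₂ = sin φ₁ cos δ + cos φ₁ sin δ cos θ = -0.080195, so φ₂ = -4.60°.
For the longitude increment, Δλ = atan2( sin θ sin δ cos φ₁, cos δ − sin φ₁ sin φ₂ ) = atan2(-0.008044, 0.180272) = -2.56°.
λ₂ = λ₁ + Δλ = 110.21°.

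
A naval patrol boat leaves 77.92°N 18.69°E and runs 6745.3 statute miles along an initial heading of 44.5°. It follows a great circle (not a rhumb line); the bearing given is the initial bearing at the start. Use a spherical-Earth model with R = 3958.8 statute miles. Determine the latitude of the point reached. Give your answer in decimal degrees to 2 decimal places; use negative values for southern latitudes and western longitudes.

latitude 1.04°

Angular distance δ = d/R = 6745.3 / 3958.8 = 1.703875 rad.
With φ₁ = 77.92° = 1.359961 rad and θ = 44.5° = 0.776672 rad:
sin φ₂ = sin φ₁ cos δ + cos φ₁ sin δ cos θ = (0.977856)(-0.132686) + (0.209277)(0.991158)(0.713250) = 0.018199
φ₂ = asin(0.018199) = 0.018200 rad = 1.04°.
For the longitude increment, Δλ = atan2( sin θ sin δ cos φ₁, cos δ − sin φ₁ sin φ₂ ) = atan2(0.145387, -0.150482) = 135.99°.
Hence λ₂ = 18.69° + 135.99° = 154.68°.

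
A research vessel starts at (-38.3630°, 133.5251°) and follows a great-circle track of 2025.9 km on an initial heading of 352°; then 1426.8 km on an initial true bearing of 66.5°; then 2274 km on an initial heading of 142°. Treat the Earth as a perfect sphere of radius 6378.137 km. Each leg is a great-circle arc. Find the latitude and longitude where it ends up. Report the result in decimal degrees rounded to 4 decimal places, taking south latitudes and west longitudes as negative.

Apply the spherical direct solution leg by leg, carrying full precision between legs.
Leg 1: from (-38.3630°, 133.5251°), δ = 2025.9/6378.137 = 0.317632 rad, θ = 352° → φ = -20.3096°, λ = 130.8686°.
Leg 2: from (-20.3096°, 130.8686°), δ = 1426.8/6378.137 = 0.223702 rad, θ = 66.5° → φ = -14.8023°, λ = 143.0159°.
Leg 3: from (-14.8023°, 143.0159°), δ = 2274/6378.137 = 0.356530 rad, θ = 142° → φ = -30.3530°, λ = 157.4350°.

latitude -30.3530°, longitude 157.4350°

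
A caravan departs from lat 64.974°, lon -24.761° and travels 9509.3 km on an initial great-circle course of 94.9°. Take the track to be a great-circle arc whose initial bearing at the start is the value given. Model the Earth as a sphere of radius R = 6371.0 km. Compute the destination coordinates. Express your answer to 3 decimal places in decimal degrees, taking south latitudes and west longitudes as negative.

Central angle δ = d/R = 1.492591 rad.
Start latitude φ₁ = 1.134010 rad; initial bearing θ = 1.656317 rad.
Applying the spherical law of cosines for sides, sin φ₂ = sin φ₁ cos δ + cos φ₁ sin δ cos θ = 0.034767, so φ₂ = 1.992°.
Then Δλ = atan2(0.420195, 0.046622) = 1.460295 rad, from sin θ sin δ cos φ₁ over cos δ − sin φ₁ sin φ₂.
λ₂ = -24.761° + 83.669° = 58.908°.

latitude 1.992°, longitude 58.908°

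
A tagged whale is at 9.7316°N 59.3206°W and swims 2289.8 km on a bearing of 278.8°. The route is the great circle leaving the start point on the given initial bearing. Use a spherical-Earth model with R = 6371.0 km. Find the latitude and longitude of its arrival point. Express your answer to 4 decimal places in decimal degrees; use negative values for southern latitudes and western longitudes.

Central angle δ = d/R = 0.359410 rad.
With φ₁ = 9.7316° = 0.169848 rad and θ = 278.8° = 4.865978 rad:
Destination latitude: φ₂ = arcsin( sin φ₁ cos δ + cos φ₁ sin δ cos θ ) = arcsin(0.211267) = 12.1966°.
Δλ = atan2( sin θ sin δ cos φ₁ , cos δ − sin φ₁ sin φ₂ ) = atan2(-0.342580, 0.900394) = -0.363565 rad = -20.8307°.
λ₂ = λ₁ + Δλ = -80.1513°.

latitude 12.1966°, longitude -80.1513°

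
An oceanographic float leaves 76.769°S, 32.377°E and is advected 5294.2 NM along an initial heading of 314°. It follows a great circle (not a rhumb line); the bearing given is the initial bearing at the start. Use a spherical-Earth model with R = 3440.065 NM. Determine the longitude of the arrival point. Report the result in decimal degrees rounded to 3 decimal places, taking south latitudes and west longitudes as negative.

δ = 5294.2/3440.065 = 1.538983 rad (88.1772°).
Start latitude φ₁ = -1.339872 rad; initial bearing θ = 5.480334 rad.
Destination latitude: φ₂ = arcsin( sin φ₁ cos δ + cos φ₁ sin δ cos θ ) = arcsin(0.127947) = 7.351°.
For the longitude increment, Δλ = atan2( sin θ sin δ cos φ₁, cos δ − sin φ₁ sin φ₂ ) = atan2(-0.164557, 0.156359) = -46.463°.
λ₂ = 32.377° + -46.463° = -14.086°.

longitude -14.086°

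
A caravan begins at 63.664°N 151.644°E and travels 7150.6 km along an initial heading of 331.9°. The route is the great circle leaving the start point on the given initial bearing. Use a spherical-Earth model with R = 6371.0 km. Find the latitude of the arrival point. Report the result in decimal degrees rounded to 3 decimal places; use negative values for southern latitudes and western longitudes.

latitude 47.834°

Central angle δ = d/R = 1.122367 rad.
Start latitude φ₁ = 1.111146 rad; initial bearing θ = 5.792748 rad.
Destination latitude: φ₂ = arcsin( sin φ₁ cos δ + cos φ₁ sin δ cos θ ) = arcsin(0.741201) = 47.834°.
Then Δλ = atan2(-0.188297, -0.230720) = -2.457093 rad, from sin θ sin δ cos φ₁ over cos δ − sin φ₁ sin φ₂.
λ₂ = 151.644° + -140.781° = 10.863°.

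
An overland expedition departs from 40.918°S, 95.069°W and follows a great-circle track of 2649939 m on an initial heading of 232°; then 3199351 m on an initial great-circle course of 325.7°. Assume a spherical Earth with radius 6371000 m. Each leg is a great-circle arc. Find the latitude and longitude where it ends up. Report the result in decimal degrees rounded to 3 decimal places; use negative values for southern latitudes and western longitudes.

Apply the spherical direct solution leg by leg, carrying full precision between legs.
Leg 1: from (-40.918°, -95.069°), δ = 2649939/6371000 = 0.415938 rad, θ = 232° → φ = -51.916°, λ = -126.146°.
Leg 2: from (-51.916°, -126.146°), δ = 3199351/6371000 = 0.502174 rad, θ = 325.7° → φ = -26.402°, λ = -143.774°.

latitude -26.402°, longitude -143.774°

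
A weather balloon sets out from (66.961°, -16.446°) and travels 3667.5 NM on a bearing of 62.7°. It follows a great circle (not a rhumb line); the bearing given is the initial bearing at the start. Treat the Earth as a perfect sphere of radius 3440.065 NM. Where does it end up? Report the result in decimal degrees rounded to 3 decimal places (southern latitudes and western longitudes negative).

latitude 37.019°, longitude 86.599°

Angular distance δ = d/R = 3667.5 / 3440.065 = 1.066114 rad.
Start latitude φ₁ = 1.168690 rad; initial bearing θ = 1.094321 rad.
Destination latitude: φ₂ = arcsin( sin φ₁ cos δ + cos φ₁ sin δ cos θ ) = arcsin(0.602081) = 37.019°.
For the longitude increment, Δλ = atan2( sin θ sin δ cos φ₁, cos δ − sin φ₁ sin φ₂ ) = atan2(0.304410, -0.070528) = 103.045°.
λ₂ = -16.446° + 103.045° = 86.599°.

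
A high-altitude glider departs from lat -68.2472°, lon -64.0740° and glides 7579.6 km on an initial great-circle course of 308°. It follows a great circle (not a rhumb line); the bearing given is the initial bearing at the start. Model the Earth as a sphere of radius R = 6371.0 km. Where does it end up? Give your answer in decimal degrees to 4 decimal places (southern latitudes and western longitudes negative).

Angular distance δ = d/R = 7579.6 / 6371 = 1.189703 rad.
Converting: φ₁ = -1.191138 rad, θ = 5.375614 rad.
Applying the spherical law of cosines for sides, sin φ₂ = sin φ₁ cos δ + cos φ₁ sin δ cos θ = -0.133653, so φ₂ = -7.6808°.
Then Δλ = atan2(-0.271088, 0.247799) = -0.830250 rad, from sin θ sin δ cos φ₁ over cos δ − sin φ₁ sin φ₂.
λ₂ = λ₁ + Δλ = -111.6438°.

latitude -7.6808°, longitude -111.6438°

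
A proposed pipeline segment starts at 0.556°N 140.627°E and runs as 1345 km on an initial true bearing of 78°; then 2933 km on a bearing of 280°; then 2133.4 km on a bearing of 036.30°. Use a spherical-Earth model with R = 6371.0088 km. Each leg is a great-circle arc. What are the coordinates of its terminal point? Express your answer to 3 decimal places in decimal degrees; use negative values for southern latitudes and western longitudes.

Apply the spherical direct solution leg by leg, carrying full precision between legs.
Leg 1: from (0.556°, 140.627°), δ = 1345/6371.0088 = 0.211113 rad, θ = 78° → φ = 3.041°, λ = 152.472°.
Leg 2: from (3.041°, 152.472°), δ = 2933/6371.0088 = 0.460367 rad, θ = 280° → φ = 7.156°, λ = 126.306°.
Leg 3: from (7.156°, 126.306°), δ = 2133.4/6371.0088 = 0.334861 rad, θ = 36.3° → φ = 22.361°, λ = 138.451°.

latitude 22.361°, longitude 138.451°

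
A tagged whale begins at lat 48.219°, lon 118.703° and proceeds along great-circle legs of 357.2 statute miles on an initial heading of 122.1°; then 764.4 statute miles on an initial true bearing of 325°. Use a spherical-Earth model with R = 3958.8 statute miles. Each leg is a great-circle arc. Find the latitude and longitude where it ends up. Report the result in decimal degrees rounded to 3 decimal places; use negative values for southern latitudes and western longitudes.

latitude 53.913°, longitude 114.163°

Apply the spherical direct solution leg by leg, carrying full precision between legs.
Leg 1: from (48.219°, 118.703°), δ = 357.2/3958.8 = 0.090229 rad, θ = 122.1° → φ = 45.297°, λ = 124.933°.
Leg 2: from (45.297°, 124.933°), δ = 764.4/3958.8 = 0.193089 rad, θ = 325° → φ = 53.913°, λ = 114.163°.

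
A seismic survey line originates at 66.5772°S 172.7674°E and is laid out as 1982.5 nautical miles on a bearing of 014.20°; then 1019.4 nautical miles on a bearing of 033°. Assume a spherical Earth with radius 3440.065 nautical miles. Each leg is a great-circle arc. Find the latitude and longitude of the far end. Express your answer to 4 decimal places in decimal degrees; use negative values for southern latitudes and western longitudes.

Apply the spherical direct solution leg by leg, carrying full precision between legs.
Leg 1: from (-66.5772°, 172.7674°), δ = 1982.5/3440.065 = 0.576297 rad, θ = 14.2° → φ = -34.0141°, λ = -177.9522°.
Leg 2: from (-34.0141°, -177.9522°), δ = 1019.4/3440.065 = 0.296332 rad, θ = 33° → φ = -19.3911°, λ = -168.2454°.

latitude -19.3911°, longitude -168.2454°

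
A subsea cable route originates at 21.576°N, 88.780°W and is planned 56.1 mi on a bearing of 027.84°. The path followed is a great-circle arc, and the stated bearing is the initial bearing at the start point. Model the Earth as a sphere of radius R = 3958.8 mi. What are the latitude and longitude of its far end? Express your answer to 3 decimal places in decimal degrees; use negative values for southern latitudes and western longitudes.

Central angle δ = d/R = 0.014171 rad.
With φ₁ = 21.576° = 0.376572 rad and θ = 27.84° = 0.485900 rad:
Applying the spherical law of cosines for sides, sin φ₂ = sin φ₁ cos δ + cos φ₁ sin δ cos θ = 0.379350, so φ₂ = 22.293°.
Δλ = atan2( sin θ sin δ cos φ₁ , cos δ − sin φ₁ sin φ₂ ) = atan2(0.006154, 0.860399) = 0.007152 rad = 0.410°.
λ₂ = λ₁ + Δλ = -88.370°.

latitude 22.293°, longitude -88.370°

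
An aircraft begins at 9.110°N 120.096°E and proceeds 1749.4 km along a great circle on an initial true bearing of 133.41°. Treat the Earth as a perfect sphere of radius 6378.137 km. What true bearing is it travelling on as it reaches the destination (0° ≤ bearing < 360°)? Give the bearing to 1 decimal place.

final bearing 134.1°

Central angle δ = d/R = 0.274281 rad.
With φ₁ = 9.110° = 0.158999 rad and θ = 133.41° = 2.328444 rad:
sin φ₂ = sin φ₁ cos δ + cos φ₁ sin δ cos θ = (0.158330)(0.962620) + (0.987386)(0.270855)(-0.687214) = -0.031375
φ₂ = asin(-0.031375) = -0.031380 rad = -1.798°.
Then Δλ = atan2(0.194282, 0.967588) = 0.198155 rad, from sin θ sin δ cos φ₁ over cos δ − sin φ₁ sin φ₂.
Hence λ₂ = 120.096° + 11.353° = 131.449°.
The forward bearing on arrival equals the back-azimuth from the destination plus 180°.
Back-azimuth from P₂ (-1.8°, 131.4°) to P₁ (9.1°, 120.1°), with Δλ' = λ₁ − λ₂ = -11.4°: atan2( sin Δλ' cos φ₁ , cos φ₂ sin φ₁ − sin φ₂ cos φ₁ cos Δλ' ) = 314.1°.
Final bearing = (314.1° + 180°) mod 360° = 134.1°.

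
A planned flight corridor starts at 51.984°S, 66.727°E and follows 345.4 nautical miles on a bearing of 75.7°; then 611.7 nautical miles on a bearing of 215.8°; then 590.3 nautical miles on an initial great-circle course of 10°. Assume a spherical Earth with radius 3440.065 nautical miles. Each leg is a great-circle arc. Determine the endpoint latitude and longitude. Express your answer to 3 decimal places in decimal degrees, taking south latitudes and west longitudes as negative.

latitude -48.311°, longitude 66.748°

Apply the spherical direct solution leg by leg, carrying full precision between legs.
Leg 1: from (-51.984°, 66.727°), δ = 345.4/3440.065 = 0.100405 rad, θ = 75.7° → φ = -50.230°, λ = 75.460°.
Leg 2: from (-50.230°, 75.460°), δ = 611.7/3440.065 = 0.177816 rad, θ = 215.8° → φ = -58.025°, λ = 64.193°.
Leg 3: from (-58.025°, 64.193°), δ = 590.3/3440.065 = 0.171596 rad, θ = 10° → φ = -48.311°, λ = 66.748°.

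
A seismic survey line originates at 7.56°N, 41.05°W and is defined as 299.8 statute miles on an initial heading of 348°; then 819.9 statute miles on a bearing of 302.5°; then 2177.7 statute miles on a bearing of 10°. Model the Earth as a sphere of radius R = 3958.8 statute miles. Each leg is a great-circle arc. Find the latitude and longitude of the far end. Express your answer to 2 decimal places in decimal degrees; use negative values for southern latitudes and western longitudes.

latitude 48.81°, longitude -44.55°

Apply the spherical direct solution leg by leg, carrying full precision between legs.
Leg 1: from (7.56°, -41.05°), δ = 299.8/3958.8 = 0.075730 rad, θ = 348° → φ = 11.80°, λ = -41.97°.
Leg 2: from (11.80°, -41.97°), δ = 819.9/3958.8 = 0.207108 rad, θ = 302.5° → φ = 17.96°, λ = -52.48°.
Leg 3: from (17.96°, -52.48°), δ = 2177.7/3958.8 = 0.550091 rad, θ = 10° → φ = 48.81°, λ = -44.55°.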